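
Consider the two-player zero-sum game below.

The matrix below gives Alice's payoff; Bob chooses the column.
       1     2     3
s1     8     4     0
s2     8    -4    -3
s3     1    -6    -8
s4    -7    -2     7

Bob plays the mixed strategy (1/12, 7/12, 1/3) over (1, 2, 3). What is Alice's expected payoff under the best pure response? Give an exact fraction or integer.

s1: (8)·(1/12) + (4)·(7/12) + (0)·(1/3) = 3.
s2: (8)·(1/12) + (-4)·(7/12) + (-3)·(1/3) = -8/3.
s3: (1)·(1/12) + (-6)·(7/12) + (-8)·(1/3) = -73/12.
s4: (-7)·(1/12) + (-2)·(7/12) + (7)·(1/3) = 7/12.
The best pure response is s1 with expected payoff 3.

3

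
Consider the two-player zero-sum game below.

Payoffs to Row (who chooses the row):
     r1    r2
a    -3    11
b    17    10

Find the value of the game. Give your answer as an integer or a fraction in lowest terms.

Row minima are -3 and 10, so Row's maximin is 10; column maxima are 17 and 11, so Column's minimax is 11. These differ, so the equilibrium is in mixed strategies.
Let Row play a with probability p. Column is indifferent when −3p + 17(1−p) = 11p + 10(1−p), giving p = 1/3.
Let Column play r1 with probability q. Row is indifferent when −3q + 11(1−q) = 17q + 10(1−q), giving q = 1/21.
The value is -3·(1/21) + (11)·(20/21) = 31/3.

31/3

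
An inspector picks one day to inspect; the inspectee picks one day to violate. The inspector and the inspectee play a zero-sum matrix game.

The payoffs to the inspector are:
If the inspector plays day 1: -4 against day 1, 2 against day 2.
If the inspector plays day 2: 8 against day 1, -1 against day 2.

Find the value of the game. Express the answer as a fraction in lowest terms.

Row minima are -4 and -1, so the inspector's maximin is -1; column maxima are 8 and 2, so the inspectee's minimax is 2. These differ, so the equilibrium is in mixed strategies.
Let the inspector play day 1 with probability p. The inspectee is indifferent when −4p + 8(1−p) = 2p − (1−p), giving p = 3/5.
Let the inspectee play day 1 with probability q. The inspector is indifferent when −4q + 2(1−q) = 8q − (1−q), giving q = 1/5.
The value is -4·(1/5) + (2)·(4/5) = 4/5.

4/5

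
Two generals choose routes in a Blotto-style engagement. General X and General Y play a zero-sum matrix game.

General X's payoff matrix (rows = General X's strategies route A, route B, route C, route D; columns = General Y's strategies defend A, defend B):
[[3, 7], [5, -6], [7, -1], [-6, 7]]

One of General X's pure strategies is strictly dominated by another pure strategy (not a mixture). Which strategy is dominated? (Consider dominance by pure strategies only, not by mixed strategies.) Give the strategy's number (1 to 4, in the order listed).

Compare route B with route C: 7 > 5, -1 > -6.
So route C strictly dominates route B for General X; route B is strictly dominated.

2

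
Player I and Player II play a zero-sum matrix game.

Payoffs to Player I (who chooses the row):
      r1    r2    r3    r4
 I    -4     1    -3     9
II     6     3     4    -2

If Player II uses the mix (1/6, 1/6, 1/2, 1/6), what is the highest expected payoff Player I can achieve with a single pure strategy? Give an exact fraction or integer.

19/6

I: (-4)·(1/6) + (1)·(1/6) + (-3)·(1/2) + (9)·(1/6) = -1/2.
II: (6)·(1/6) + (3)·(1/6) + (4)·(1/2) + (-2)·(1/6) = 19/6.
The best pure response is II with expected payoff 19/6.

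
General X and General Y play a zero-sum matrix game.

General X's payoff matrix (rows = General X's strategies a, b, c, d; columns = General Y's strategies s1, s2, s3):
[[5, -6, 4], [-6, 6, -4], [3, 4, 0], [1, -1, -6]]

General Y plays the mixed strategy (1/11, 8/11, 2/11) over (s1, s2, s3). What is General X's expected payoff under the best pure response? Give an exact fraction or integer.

35/11

a: (5)·(1/11) + (-6)·(8/11) + (4)·(2/11) = -35/11.
b: (-6)·(1/11) + (6)·(8/11) + (-4)·(2/11) = 34/11.
c: (3)·(1/11) + (4)·(8/11) + (0)·(2/11) = 35/11.
d: (1)·(1/11) + (-1)·(8/11) + (-6)·(2/11) = -19/11.
The best pure response is c with expected payoff 35/11.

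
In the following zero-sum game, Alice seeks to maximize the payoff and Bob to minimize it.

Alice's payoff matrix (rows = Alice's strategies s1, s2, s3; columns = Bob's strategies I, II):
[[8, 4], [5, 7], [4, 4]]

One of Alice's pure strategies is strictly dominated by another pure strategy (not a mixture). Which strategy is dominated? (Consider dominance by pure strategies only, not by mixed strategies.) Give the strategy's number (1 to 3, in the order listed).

Compare s3 with s2: 5 > 4, 7 > 4.
So s2 strictly dominates s3 for Alice; s3 is strictly dominated.

3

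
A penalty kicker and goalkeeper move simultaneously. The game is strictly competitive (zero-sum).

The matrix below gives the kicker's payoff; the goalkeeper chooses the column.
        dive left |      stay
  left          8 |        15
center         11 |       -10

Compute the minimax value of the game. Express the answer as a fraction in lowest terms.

Row minima are 8 and -10, so the kicker's maximin is 8; column maxima are 11 and 15, so the goalkeeper's minimax is 11. These differ, so the equilibrium is in mixed strategies.
Let the kicker play left with probability p. The goalkeeper is indifferent when 8p + 11(1−p) = 15p − 10(1−p), giving p = 3/4.
Let the goalkeeper play dive left with probability q. The kicker is indifferent when 8q + 15(1−q) = 11q − 10(1−q), giving q = 25/28.
The value is 8·(25/28) + (15)·(3/28) = 35/4.

35/4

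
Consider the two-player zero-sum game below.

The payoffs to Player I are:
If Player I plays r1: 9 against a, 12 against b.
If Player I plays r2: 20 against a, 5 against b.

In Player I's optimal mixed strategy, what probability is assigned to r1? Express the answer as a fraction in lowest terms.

Row minima are 9 and 5, so Player I's maximin is 9; column maxima are 20 and 12, so Player II's minimax is 12. These differ, so the equilibrium is in mixed strategies.
Let Player I play r1 with probability p. Player II is indifferent when 9p + 20(1−p) = 12p + 5(1−p), giving p = 5/6.

5/6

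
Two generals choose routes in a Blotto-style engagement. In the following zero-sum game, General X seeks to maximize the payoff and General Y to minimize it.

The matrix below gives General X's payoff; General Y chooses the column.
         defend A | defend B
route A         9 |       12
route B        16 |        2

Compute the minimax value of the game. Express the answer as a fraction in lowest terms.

174/17

Row minima are 9 and 2, so General X's maximin is 9; column maxima are 16 and 12, so General Y's minimax is 12. These differ, so the equilibrium is in mixed strategies.
Let General X play route A with probability p. General Y is indifferent when 9p + 16(1−p) = 12p + 2(1−p), giving p = 14/17.
Let General Y play defend A with probability q. General X is indifferent when 9q + 12(1−q) = 16q + 2(1−q), giving q = 10/17.
The value is 9·(10/17) + (12)·(7/17) = 174/17.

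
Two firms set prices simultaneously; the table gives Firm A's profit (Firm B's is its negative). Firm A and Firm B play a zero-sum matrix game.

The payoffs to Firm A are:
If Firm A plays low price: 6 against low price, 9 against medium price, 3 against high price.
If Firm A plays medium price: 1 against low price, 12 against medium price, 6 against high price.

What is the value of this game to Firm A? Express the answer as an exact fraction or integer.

Column medium price is strictly dominated by high price for Firm B (it gives Firm A more in every row).
The remaining 2×2 game on (low price, medium price) × (low price, high price) has no saddle point. Let Firm A play low price with probability p; indifference gives 6p + (1−p) = 3p + 6(1−p), so p = 5/8.
Similarly Firm B's optimal q on low price is 3/8, and the value is 6·(3/8) + (3)·(5/8) = 33/8.

33/8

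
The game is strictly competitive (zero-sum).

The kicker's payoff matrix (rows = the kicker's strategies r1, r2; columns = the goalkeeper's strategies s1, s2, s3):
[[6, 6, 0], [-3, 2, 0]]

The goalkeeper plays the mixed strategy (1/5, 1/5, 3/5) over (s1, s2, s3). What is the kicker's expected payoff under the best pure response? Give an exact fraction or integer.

r1: (6)·(1/5) + (6)·(1/5) + (0)·(3/5) = 12/5.
r2: (-3)·(1/5) + (2)·(1/5) + (0)·(3/5) = -1/5.
The best pure response is r1 with expected payoff 12/5.

12/5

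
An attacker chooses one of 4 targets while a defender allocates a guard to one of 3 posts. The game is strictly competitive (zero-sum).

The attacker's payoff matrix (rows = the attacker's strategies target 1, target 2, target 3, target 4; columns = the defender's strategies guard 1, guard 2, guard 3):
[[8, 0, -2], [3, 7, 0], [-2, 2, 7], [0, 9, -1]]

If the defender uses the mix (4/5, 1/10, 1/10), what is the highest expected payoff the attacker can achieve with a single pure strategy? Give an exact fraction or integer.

31/5

target 1: (8)·(4/5) + (0)·(1/10) + (-2)·(1/10) = 31/5.
target 2: (3)·(4/5) + (7)·(1/10) + (0)·(1/10) = 31/10.
target 3: (-2)·(4/5) + (2)·(1/10) + (7)·(1/10) = -7/10.
target 4: (0)·(4/5) + (9)·(1/10) + (-1)·(1/10) = 4/5.
The best pure response is target 1 with expected payoff 31/5.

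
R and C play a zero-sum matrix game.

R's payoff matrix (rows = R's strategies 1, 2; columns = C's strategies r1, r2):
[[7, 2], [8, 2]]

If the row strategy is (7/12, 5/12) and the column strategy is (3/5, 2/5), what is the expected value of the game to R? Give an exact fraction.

Against (3/5, 2/5), each row's expected payoff is 1: 5; 2: 28/5.
Taking the (7/12, 5/12)-weighted average: (7/12)·(5) + (5/12)·(28/5) = 21/4.

21/4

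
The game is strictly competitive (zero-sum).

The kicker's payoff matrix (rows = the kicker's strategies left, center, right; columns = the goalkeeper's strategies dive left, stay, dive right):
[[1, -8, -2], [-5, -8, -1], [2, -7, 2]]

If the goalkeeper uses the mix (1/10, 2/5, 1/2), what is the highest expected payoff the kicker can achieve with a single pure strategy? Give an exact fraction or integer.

left: (1)·(1/10) + (-8)·(2/5) + (-2)·(1/2) = -41/10.
center: (-5)·(1/10) + (-8)·(2/5) + (-1)·(1/2) = -21/5.
right: (2)·(1/10) + (-7)·(2/5) + (2)·(1/2) = -8/5.
The best pure response is right with expected payoff -8/5.

-8/5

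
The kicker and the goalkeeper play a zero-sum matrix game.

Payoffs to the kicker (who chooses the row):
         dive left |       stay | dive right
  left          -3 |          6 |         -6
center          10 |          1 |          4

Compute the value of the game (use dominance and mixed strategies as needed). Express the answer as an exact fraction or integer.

Column dive left is strictly dominated by dive right for the goalkeeper (it gives the kicker more in every row).
The remaining 2×2 game on (left, center) × (stay, dive right) has no saddle point. Let the kicker play left with probability p; indifference gives 6p + (1−p) = −6p + 4(1−p), so p = 1/5.
Similarly the goalkeeper's optimal q on stay is 2/3, and the value is 6·(2/3) + (-6)·(1/3) = 2.

2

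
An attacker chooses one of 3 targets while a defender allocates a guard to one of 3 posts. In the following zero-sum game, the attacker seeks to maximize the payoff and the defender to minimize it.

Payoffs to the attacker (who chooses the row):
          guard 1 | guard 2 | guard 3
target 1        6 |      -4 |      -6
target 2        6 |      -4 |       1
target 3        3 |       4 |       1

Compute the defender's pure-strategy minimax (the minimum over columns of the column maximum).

The worst case (largest entry) in each column is guard 1: 6, guard 2: 4, guard 3: 1.
The best (smallest) of these is 1.

1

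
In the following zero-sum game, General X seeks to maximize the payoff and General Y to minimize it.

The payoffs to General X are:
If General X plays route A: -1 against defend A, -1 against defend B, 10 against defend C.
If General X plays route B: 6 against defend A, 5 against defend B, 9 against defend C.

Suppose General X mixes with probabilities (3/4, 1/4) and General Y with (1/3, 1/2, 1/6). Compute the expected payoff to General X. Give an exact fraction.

17/8

Against (1/3, 1/2, 1/6), each row's expected payoff is route A: 5/6; route B: 6.
Taking the (3/4, 1/4)-weighted average: (3/4)·(5/6) + (1/4)·(6) = 17/8.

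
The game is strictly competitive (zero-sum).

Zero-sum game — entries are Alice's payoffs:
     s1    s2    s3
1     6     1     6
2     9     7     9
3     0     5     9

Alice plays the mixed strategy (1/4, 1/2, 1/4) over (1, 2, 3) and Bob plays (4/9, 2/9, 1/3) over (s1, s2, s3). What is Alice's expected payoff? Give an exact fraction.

Against (4/9, 2/9, 1/3), each row's expected payoff is 1: 44/9; 2: 77/9; 3: 37/9.
Taking the (1/4, 1/2, 1/4)-weighted average: (1/4)·(44/9) + (1/2)·(77/9) + (1/4)·(37/9) = 235/36.

235/36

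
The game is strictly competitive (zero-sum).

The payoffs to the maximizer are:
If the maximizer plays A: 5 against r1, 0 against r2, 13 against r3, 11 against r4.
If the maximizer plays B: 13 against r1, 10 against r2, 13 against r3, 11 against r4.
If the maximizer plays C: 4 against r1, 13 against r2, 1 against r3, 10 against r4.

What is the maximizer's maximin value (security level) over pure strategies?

The worst-case payoff for each row is A: 0, B: 10, C: 1.
The best of these is 10.

10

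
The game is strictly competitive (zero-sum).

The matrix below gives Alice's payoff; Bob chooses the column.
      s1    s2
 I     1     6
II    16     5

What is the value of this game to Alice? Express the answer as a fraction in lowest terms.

91/16

Row minima are 1 and 5, so Alice's maximin is 5; column maxima are 16 and 6, so Bob's minimax is 6. These differ, so the equilibrium is in mixed strategies.
Let Alice play I with probability p. Bob is indifferent when p + 16(1−p) = 6p + 5(1−p), giving p = 11/16.
Let Bob play s1 with probability q. Alice is indifferent when q + 6(1−q) = 16q + 5(1−q), giving q = 1/16.
The value is 1·(1/16) + (6)·(15/16) = 91/16.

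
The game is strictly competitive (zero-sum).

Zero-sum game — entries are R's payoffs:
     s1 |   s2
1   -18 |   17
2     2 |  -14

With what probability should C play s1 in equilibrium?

Row minima are -18 and -14, so R's maximin is -14; column maxima are 2 and 17, so C's minimax is 2. These differ, so the equilibrium is in mixed strategies.
Let C play s1 with probability q. R is indifferent when −18q + 17(1−q) = 2q − 14(1−q), giving q = 31/51.

31/51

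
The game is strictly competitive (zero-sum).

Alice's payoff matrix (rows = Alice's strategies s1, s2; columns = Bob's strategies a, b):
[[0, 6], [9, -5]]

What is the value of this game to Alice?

27/10

Row minima are 0 and -5, so Alice's maximin is 0; column maxima are 9 and 6, so Bob's minimax is 6. These differ, so the equilibrium is in mixed strategies.
Let Alice play s1 with probability p. Bob is indifferent when 9(1−p) = 6p − 5(1−p), giving p = 7/10.
Let Bob play a with probability q. Alice is indifferent when 6(1−q) = 9q − 5(1−q), giving q = 11/20.
The value is 0·(11/20) + (6)·(9/20) = 27/10.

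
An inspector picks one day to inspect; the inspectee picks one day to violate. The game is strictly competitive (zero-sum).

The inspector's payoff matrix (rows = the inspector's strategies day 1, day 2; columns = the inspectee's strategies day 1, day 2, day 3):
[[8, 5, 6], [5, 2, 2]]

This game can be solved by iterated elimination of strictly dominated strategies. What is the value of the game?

Column day 1 is strictly dominated by day 2 for the inspectee (5<8, 2<5); eliminate day 1.
Row day 2 is strictly dominated by row day 1 (5>2, 6>2); eliminate day 2.
Column day 3 is strictly dominated by day 2 for the inspectee (5<6); eliminate day 3.
Only (day 1, day 2) remains, with payoff 5.

5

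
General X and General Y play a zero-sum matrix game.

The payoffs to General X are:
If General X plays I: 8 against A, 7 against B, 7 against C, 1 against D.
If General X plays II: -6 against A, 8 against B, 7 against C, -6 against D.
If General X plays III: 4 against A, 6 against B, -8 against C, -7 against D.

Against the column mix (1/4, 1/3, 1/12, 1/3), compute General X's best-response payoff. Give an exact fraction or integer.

I: (8)·(1/4) + (7)·(1/3) + (7)·(1/12) + (1)·(1/3) = 21/4.
II: (-6)·(1/4) + (8)·(1/3) + (7)·(1/12) + (-6)·(1/3) = -1/4.
III: (4)·(1/4) + (6)·(1/3) + (-8)·(1/12) + (-7)·(1/3) = 0.
The best pure response is I with expected payoff 21/4.

21/4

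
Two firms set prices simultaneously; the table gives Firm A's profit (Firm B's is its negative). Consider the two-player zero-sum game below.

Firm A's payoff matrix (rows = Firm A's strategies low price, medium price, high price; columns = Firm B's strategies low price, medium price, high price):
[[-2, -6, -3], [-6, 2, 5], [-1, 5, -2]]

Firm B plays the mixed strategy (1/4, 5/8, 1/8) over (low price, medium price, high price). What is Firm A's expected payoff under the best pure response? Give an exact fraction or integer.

low price: (-2)·(1/4) + (-6)·(5/8) + (-3)·(1/8) = -37/8.
medium price: (-6)·(1/4) + (2)·(5/8) + (5)·(1/8) = 3/8.
high price: (-1)·(1/4) + (5)·(5/8) + (-2)·(1/8) = 21/8.
The best pure response is high price with expected payoff 21/8.

21/8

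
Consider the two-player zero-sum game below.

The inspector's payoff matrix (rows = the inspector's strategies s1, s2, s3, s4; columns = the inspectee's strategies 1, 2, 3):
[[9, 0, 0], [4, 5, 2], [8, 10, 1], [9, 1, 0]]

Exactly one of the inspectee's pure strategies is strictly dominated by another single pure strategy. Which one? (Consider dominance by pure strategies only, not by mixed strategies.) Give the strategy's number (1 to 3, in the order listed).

The inspectee prefers columns that give the inspector less. Compare 1 with 3: 0 < 9, 2 < 4, 1 < 8, 0 < 9.
So 3 strictly dominates 1 for the inspectee; 1 is strictly dominated.

1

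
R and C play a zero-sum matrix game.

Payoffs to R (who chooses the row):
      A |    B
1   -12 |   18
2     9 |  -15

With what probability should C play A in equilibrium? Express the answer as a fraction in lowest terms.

Row minima are -12 and -15, so R's maximin is -12; column maxima are 9 and 18, so C's minimax is 9. These differ, so the equilibrium is in mixed strategies.
Let C play A with probability q. R is indifferent when −12q + 18(1−q) = 9q − 15(1−q), giving q = 11/18.

11/18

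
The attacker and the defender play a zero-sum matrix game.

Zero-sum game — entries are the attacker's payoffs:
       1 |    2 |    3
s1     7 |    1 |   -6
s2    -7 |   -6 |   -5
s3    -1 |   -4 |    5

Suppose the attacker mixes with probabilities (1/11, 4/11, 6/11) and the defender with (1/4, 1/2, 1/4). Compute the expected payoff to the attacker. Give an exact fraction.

Against (1/4, 1/2, 1/4), each row's expected payoff is s1: 3/4; s2: -6; s3: -1.
Taking the (1/11, 4/11, 6/11)-weighted average: (1/11)·(3/4) + (4/11)·(-6) + (6/11)·(-1) = -117/44.

-117/44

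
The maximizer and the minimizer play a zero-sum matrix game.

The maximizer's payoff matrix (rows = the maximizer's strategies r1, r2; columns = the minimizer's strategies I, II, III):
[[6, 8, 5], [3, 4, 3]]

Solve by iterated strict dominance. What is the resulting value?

Column II is strictly dominated by I for the minimizer (6<8, 3<4); eliminate II.
Row r2 is strictly dominated by row r1 (6>3, 5>3); eliminate r2.
Column I is strictly dominated by III for the minimizer (5<6); eliminate I.
Only (r1, III) remains, with payoff 5.

5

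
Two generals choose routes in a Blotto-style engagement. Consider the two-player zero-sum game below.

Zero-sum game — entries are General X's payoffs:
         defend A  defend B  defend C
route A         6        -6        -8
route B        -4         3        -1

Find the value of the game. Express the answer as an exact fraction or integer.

Column defend B is strictly dominated by defend C for General Y (it gives General X more in every row).
The remaining 2×2 game on (route A, route B) × (defend A, defend C) has no saddle point. Let General X play route A with probability p; indifference gives 6p − 4(1−p) = −8p − (1−p), so p = 3/17.
Similarly General Y's optimal q on defend A is 7/17, and the value is 6·(7/17) + (-8)·(10/17) = -38/17.

-38/17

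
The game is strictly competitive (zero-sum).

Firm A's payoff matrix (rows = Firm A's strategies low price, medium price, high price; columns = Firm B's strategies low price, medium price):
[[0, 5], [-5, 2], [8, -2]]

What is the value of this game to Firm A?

8/3

Row medium price is strictly dominated by row low price, so Firm A never plays it.
The remaining 2×2 game on (low price, high price) × (low price, medium price) has no saddle point. Let Firm A play low price with probability p; indifference gives 8(1−p) = 5p − 2(1−p), so p = 2/3.
Similarly Firm B's optimal q on low price is 7/15, and the value is 0·(7/15) + (5)·(8/15) = 8/3.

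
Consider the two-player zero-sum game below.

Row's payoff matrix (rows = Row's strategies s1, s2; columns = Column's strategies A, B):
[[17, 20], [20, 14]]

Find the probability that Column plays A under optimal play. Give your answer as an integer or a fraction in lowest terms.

Row minima are 17 and 14, so Row's maximin is 17; column maxima are 20 and 20, so Column's minimax is 20. These differ, so the equilibrium is in mixed strategies.
Let Column play A with probability q. Row is indifferent when 17q + 20(1−q) = 20q + 14(1−q), giving q = 2/3.

2/3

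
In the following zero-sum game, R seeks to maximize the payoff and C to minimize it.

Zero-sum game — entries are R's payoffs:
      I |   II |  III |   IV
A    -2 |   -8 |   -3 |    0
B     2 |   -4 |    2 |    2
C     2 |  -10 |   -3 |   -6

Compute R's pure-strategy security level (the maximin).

The worst-case payoff for each row is A: -8, B: -4, C: -10.
The best of these is -4.

-4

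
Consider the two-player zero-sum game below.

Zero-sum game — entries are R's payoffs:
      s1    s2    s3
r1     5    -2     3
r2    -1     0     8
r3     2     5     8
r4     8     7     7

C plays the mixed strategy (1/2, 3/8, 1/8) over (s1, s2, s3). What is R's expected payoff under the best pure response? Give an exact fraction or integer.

15/2

r1: (5)·(1/2) + (-2)·(3/8) + (3)·(1/8) = 17/8.
r2: (-1)·(1/2) + (0)·(3/8) + (8)·(1/8) = 1/2.
r3: (2)·(1/2) + (5)·(3/8) + (8)·(1/8) = 31/8.
r4: (8)·(1/2) + (7)·(3/8) + (7)·(1/8) = 15/2.
The best pure response is r4 with expected payoff 15/2.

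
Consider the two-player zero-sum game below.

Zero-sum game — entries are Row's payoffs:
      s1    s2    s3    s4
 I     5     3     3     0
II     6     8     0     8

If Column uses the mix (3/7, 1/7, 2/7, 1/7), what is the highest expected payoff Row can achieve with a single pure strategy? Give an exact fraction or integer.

34/7

I: (5)·(3/7) + (3)·(1/7) + (3)·(2/7) + (0)·(1/7) = 24/7.
II: (6)·(3/7) + (8)·(1/7) + (0)·(2/7) + (8)·(1/7) = 34/7.
The best pure response is II with expected payoff 34/7.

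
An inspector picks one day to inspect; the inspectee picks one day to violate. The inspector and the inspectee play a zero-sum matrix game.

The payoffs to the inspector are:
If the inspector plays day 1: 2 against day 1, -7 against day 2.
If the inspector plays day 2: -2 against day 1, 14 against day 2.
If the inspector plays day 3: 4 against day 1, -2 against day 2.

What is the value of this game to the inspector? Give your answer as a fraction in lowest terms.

Row day 1 is strictly dominated by row day 3, so the inspector never plays it.
The remaining 2×2 game on (day 2, day 3) × (day 1, day 2) has no saddle point. Let the inspector play day 2 with probability p; indifference gives −2p + 4(1−p) = 14p − 2(1−p), so p = 3/11.
Similarly the inspectee's optimal q on day 1 is 8/11, and the value is -2·(8/11) + (14)·(3/11) = 26/11.

26/11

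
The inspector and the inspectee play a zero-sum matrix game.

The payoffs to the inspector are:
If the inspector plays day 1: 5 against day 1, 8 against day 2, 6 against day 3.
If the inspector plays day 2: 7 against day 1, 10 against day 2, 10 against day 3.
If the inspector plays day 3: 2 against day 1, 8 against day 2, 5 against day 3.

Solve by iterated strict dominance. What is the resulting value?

7

Column day 2 is strictly dominated by day 1 for the inspectee (5<8, 7<10, 2<8); eliminate day 2.
Row day 3 is strictly dominated by row day 1 (5>2, 6>5); eliminate day 3.
Column day 3 is strictly dominated by day 1 for the inspectee (5<6, 7<10); eliminate day 3.
Row day 1 is strictly dominated by row day 2 (7>5); eliminate day 1.
Only (day 2, day 1) remains, with payoff 7.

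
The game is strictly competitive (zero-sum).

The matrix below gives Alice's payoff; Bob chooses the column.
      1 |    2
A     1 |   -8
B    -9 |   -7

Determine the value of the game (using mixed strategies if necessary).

-79/11

Row minima are -8 and -9, so Alice's maximin is -8; column maxima are 1 and -7, so Bob's minimax is -7. These differ, so the equilibrium is in mixed strategies.
Let Alice play A with probability p. Bob is indifferent when p − 9(1−p) = −8p − 7(1−p), giving p = 2/11.
Let Bob play 1 with probability q. Alice is indifferent when q − 8(1−q) = −9q − 7(1−q), giving q = 1/11.
The value is 1·(1/11) + (-8)·(10/11) = -79/11.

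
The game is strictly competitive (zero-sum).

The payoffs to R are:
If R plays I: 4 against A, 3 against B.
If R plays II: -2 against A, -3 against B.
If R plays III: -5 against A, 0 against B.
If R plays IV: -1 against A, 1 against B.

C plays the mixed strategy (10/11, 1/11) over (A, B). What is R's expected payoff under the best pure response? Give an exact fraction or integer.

43/11

I: (4)·(10/11) + (3)·(1/11) = 43/11.
II: (-2)·(10/11) + (-3)·(1/11) = -23/11.
III: (-5)·(10/11) + (0)·(1/11) = -50/11.
IV: (-1)·(10/11) + (1)·(1/11) = -9/11.
The best pure response is I with expected payoff 43/11.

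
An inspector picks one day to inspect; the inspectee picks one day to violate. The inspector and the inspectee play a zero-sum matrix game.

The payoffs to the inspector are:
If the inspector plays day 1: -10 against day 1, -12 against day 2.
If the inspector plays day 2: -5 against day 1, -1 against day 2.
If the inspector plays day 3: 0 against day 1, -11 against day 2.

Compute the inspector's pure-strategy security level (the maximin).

The worst-case payoff for each row is day 1: -12, day 2: -5, day 3: -11.
The best of these is -5.

-5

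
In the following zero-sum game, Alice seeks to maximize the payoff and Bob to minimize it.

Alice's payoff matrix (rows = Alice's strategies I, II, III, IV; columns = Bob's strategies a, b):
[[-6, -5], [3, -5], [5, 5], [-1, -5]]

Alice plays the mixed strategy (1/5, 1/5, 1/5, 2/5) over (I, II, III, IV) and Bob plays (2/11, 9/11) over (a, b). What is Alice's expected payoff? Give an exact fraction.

-27/11

Against (2/11, 9/11), each row's expected payoff is I: -57/11; II: -39/11; III: 5; IV: -47/11.
Taking the (1/5, 1/5, 1/5, 2/5)-weighted average: (1/5)·(-57/11) + (1/5)·(-39/11) + (1/5)·(5) + (2/5)·(-47/11) = -27/11.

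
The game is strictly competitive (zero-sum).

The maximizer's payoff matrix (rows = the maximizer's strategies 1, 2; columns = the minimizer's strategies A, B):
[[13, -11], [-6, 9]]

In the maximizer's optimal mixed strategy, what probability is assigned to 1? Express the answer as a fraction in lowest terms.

5/13

Row minima are -11 and -6, so the maximizer's maximin is -6; column maxima are 13 and 9, so the minimizer's minimax is 9. These differ, so the equilibrium is in mixed strategies.
Let the maximizer play 1 with probability p. The minimizer is indifferent when 13p − 6(1−p) = −11p + 9(1−p), giving p = 5/13.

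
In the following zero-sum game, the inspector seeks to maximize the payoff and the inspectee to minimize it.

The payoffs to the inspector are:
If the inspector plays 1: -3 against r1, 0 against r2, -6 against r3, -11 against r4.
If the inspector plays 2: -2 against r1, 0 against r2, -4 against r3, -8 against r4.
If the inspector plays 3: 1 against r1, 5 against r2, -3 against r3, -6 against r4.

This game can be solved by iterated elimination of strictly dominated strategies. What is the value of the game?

-6

Column r2 is strictly dominated by r1 for the inspectee (-3<0, -2<0, 1<5); eliminate r2.
Column r3 is strictly dominated by r4 for the inspectee (-11<-6, -8<-4, -6<-3); eliminate r3.
Column r1 is strictly dominated by r4 for the inspectee (-11<-3, -8<-2, -6<1); eliminate r1.
Row 2 is strictly dominated by row 3 (-6>-8); eliminate 2.
Row 1 is strictly dominated by row 3 (-6>-11); eliminate 1.
Only (3, r4) remains, with payoff -6.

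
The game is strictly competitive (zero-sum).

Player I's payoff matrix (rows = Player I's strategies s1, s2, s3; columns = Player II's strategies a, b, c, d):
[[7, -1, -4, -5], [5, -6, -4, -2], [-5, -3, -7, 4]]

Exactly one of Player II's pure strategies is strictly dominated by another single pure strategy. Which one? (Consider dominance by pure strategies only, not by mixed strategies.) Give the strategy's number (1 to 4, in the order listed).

1

Player II prefers columns that give Player I less. Compare a with c: -4 < 7, -4 < 5, -7 < -5.
So c strictly dominates a for Player II; a is strictly dominated.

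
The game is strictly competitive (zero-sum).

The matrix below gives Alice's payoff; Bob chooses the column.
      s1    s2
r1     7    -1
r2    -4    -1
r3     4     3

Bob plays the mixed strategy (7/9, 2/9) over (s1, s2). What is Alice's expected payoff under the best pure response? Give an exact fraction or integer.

r1: (7)·(7/9) + (-1)·(2/9) = 47/9.
r2: (-4)·(7/9) + (-1)·(2/9) = -10/3.
r3: (4)·(7/9) + (3)·(2/9) = 34/9.
The best pure response is r1 with expected payoff 47/9.

47/9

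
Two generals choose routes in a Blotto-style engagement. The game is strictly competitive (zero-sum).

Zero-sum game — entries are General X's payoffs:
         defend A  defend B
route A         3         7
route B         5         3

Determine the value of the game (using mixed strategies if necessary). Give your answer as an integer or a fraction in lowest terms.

Row minima are 3 and 3, so General X's maximin is 3; column maxima are 5 and 7, so General Y's minimax is 5. These differ, so the equilibrium is in mixed strategies.
Let General X play route A with probability p. General Y is indifferent when 3p + 5(1−p) = 7p + 3(1−p), giving p = 1/3.
Let General Y play defend A with probability q. General X is indifferent when 3q + 7(1−q) = 5q + 3(1−q), giving q = 2/3.
The value is 3·(2/3) + (7)·(1/3) = 13/3.

13/3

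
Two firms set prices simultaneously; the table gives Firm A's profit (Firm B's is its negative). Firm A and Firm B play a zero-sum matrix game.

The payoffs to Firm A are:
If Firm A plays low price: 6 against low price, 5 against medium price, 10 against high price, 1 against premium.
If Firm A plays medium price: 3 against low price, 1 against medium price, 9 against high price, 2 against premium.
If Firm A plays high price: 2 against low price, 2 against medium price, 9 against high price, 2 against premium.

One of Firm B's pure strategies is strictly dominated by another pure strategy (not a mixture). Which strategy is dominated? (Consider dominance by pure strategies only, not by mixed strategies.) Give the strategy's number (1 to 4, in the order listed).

Firm B prefers columns that give Firm A less. Compare high price with low price: 6 < 10, 3 < 9, 2 < 9.
So low price strictly dominates high price for Firm B; high price is strictly dominated.

3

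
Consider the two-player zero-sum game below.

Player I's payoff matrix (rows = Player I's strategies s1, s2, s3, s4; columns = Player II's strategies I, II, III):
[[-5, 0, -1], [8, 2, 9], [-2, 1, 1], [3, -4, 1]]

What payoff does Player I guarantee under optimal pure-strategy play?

Row minima: -5, 2, -2, -4 → Player I's maximin is 2.
Column maxima: 8, 2, 9 → Player II's minimax is 2.
They coincide at (s2, II), so the value is 2.

2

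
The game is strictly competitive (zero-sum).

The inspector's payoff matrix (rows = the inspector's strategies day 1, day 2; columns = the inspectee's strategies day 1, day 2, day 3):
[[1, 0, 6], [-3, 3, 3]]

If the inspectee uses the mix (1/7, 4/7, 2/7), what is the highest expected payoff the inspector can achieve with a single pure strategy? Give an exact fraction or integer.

15/7

day 1: (1)·(1/7) + (0)·(4/7) + (6)·(2/7) = 13/7.
day 2: (-3)·(1/7) + (3)·(4/7) + (3)·(2/7) = 15/7.
The best pure response is day 2 with expected payoff 15/7.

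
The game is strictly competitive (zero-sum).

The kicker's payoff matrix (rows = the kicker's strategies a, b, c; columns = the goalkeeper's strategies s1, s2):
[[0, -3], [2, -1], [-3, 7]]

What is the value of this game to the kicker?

11/13

Row a is strictly dominated by row b, so the kicker never plays it.
The remaining 2×2 game on (b, c) × (s1, s2) has no saddle point. Let the kicker play b with probability p; indifference gives 2p − 3(1−p) = −p + 7(1−p), so p = 10/13.
Similarly the goalkeeper's optimal q on s1 is 8/13, and the value is 2·(8/13) + (-1)·(5/13) = 11/13.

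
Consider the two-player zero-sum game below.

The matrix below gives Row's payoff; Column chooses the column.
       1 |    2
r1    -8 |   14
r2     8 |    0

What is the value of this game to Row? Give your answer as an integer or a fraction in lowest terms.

56/15

Row minima are -8 and 0, so Row's maximin is 0; column maxima are 8 and 14, so Column's minimax is 8. These differ, so the equilibrium is in mixed strategies.
Let Row play r1 with probability p. Column is indifferent when −8p + 8(1−p) = 14p, giving p = 4/15.
Let Column play 1 with probability q. Row is indifferent when −8q + 14(1−q) = 8q, giving q = 7/15.
The value is -8·(7/15) + (14)·(8/15) = 56/15.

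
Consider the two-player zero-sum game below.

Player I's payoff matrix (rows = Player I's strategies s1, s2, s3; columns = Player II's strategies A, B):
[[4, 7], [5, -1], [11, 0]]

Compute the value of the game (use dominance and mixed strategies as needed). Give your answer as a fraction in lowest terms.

11/2

Row s2 is strictly dominated by row s3, so Player I never plays it.
The remaining 2×2 game on (s1, s3) × (A, B) has no saddle point. Let Player I play s1 with probability p; indifference gives 4p + 11(1−p) = 7p, so p = 11/14.
Similarly Player II's optimal q on A is 1/2, and the value is 4·(1/2) + (7)·(1/2) = 11/2.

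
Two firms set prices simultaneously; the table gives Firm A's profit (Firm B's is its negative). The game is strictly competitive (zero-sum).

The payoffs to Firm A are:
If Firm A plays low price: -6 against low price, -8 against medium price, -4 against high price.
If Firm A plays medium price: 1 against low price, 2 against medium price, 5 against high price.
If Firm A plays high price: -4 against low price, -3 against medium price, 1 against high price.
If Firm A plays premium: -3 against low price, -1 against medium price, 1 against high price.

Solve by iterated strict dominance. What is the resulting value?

Column high price is strictly dominated by low price for Firm B (-6<-4, 1<5, -4<1, -3<1); eliminate high price.
Row premium is strictly dominated by row medium price (1>-3, 2>-1); eliminate premium.
Row high price is strictly dominated by row medium price (1>-4, 2>-3); eliminate high price.
Row low price is strictly dominated by row medium price (1>-6, 2>-8); eliminate low price.
Column medium price is strictly dominated by low price for Firm B (1<2); eliminate medium price.
Only (medium price, low price) remains, with payoff 1.

1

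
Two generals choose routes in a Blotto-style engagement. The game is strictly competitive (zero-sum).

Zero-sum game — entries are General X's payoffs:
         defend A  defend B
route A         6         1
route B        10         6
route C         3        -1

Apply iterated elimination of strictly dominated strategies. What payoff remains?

6

Column defend A is strictly dominated by defend B for General Y (1<6, 6<10, -1<3); eliminate defend A.
Row route C is strictly dominated by row route A (1>-1); eliminate route C.
Row route A is strictly dominated by row route B (6>1); eliminate route A.
Only (route B, defend B) remains, with payoff 6.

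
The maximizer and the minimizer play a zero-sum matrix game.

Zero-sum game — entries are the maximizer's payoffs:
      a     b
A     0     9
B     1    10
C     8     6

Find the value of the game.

74/11

Row A is strictly dominated by row B, so the maximizer never plays it.
The remaining 2×2 game on (B, C) × (a, b) has no saddle point. Let the maximizer play B with probability p; indifference gives p + 8(1−p) = 10p + 6(1−p), so p = 2/11.
Similarly the minimizer's optimal q on a is 4/11, and the value is 1·(4/11) + (10)·(7/11) = 74/11.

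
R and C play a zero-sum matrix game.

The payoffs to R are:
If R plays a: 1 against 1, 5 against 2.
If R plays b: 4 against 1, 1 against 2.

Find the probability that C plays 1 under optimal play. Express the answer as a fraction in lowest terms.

4/7

Row minima are 1 and 1, so R's maximin is 1; column maxima are 4 and 5, so C's minimax is 4. These differ, so the equilibrium is in mixed strategies.
Let C play 1 with probability q. R is indifferent when q + 5(1−q) = 4q + (1−q), giving q = 4/7.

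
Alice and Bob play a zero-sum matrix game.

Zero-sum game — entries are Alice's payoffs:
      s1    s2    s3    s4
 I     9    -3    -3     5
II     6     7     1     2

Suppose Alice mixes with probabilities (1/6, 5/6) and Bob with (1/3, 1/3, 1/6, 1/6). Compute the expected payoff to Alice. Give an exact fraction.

Against (1/3, 1/3, 1/6, 1/6), each row's expected payoff is I: 7/3; II: 29/6.
Taking the (1/6, 5/6)-weighted average: (1/6)·(7/3) + (5/6)·(29/6) = 53/12.

53/12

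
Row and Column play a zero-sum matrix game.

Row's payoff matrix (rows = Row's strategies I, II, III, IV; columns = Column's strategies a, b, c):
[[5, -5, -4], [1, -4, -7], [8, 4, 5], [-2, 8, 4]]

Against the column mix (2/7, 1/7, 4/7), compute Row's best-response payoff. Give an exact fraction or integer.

I: (5)·(2/7) + (-5)·(1/7) + (-4)·(4/7) = -11/7.
II: (1)·(2/7) + (-4)·(1/7) + (-7)·(4/7) = -30/7.
III: (8)·(2/7) + (4)·(1/7) + (5)·(4/7) = 40/7.
IV: (-2)·(2/7) + (8)·(1/7) + (4)·(4/7) = 20/7.
The best pure response is III with expected payoff 40/7.

40/7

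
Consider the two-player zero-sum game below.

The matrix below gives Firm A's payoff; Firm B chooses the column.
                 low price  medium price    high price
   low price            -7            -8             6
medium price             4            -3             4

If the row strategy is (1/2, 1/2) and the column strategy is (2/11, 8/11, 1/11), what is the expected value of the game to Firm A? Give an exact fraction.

Against (2/11, 8/11, 1/11), each row's expected payoff is low price: -72/11; medium price: -12/11.
Taking the (1/2, 1/2)-weighted average: (1/2)·(-72/11) + (1/2)·(-12/11) = -42/11.

-42/11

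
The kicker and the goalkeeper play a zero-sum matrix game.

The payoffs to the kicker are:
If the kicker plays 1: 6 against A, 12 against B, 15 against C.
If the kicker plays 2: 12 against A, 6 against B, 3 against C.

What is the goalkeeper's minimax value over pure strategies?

12

The worst case (largest entry) in each column is A: 12, B: 12, C: 15.
The best (smallest) of these is 12.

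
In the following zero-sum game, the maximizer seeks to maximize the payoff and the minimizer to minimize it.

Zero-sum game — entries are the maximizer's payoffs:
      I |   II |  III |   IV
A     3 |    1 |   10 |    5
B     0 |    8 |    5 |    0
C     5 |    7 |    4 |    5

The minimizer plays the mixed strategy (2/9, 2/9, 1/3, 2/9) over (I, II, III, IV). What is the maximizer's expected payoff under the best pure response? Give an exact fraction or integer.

16/3

A: (3)·(2/9) + (1)·(2/9) + (10)·(1/3) + (5)·(2/9) = 16/3.
B: (0)·(2/9) + (8)·(2/9) + (5)·(1/3) + (0)·(2/9) = 31/9.
C: (5)·(2/9) + (7)·(2/9) + (4)·(1/3) + (5)·(2/9) = 46/9.
The best pure response is A with expected payoff 16/3.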